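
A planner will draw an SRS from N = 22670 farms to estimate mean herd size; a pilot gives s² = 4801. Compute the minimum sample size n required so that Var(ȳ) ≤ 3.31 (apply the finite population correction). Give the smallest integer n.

Without fpc, n₀ = s²/D = 4801/3.31 = 1450.4532.
With fpc, (1 − n/N)·s²/n ≤ D requires n ≥ n₀/(1 + n₀/N) = 1450.4532/(1 + 1450.4532/22670) = 1363.2320.
Rounding up, n = 1364.

1364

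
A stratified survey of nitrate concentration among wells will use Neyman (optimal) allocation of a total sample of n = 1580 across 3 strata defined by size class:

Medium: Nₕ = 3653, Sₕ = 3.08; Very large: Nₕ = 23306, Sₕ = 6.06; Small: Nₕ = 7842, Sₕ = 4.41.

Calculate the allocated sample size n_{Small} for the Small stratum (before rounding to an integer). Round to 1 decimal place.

Neyman allocation: nₕ = n·NₕSₕ / Σⱼ NⱼSⱼ.
Σ NⱼSⱼ = 3653·3.08 + 23306·6.06 + 7842·4.41 = 187068.82.
n_{Small} = 1580·7842·4.41 / 187068.82 = 292.1.

292.1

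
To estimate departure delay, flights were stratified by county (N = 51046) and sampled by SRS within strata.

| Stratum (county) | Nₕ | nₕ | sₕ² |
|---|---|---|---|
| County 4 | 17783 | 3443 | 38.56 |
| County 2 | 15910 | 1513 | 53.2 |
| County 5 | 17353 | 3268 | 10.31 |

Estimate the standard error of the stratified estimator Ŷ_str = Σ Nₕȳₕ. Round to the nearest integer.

Var(Ŷ_str) = Σₕ Nₕ²(1 − fₕ)sₕ²/nₕ.
County 4: 17783²·(1 − 3443/17783)·38.56/3443 = 2.8559736 × 10^6.
County 2: 15910²·(1 − 1513/15910)·53.2/1513 = 8.0540605 × 10^6.
County 5: 17353²·(1 − 3268/17353)·10.31/3268 = 771095.26.
Sum = 1.1681129 × 10^7.
SE = √(1.1681129 × 10^7) = 3418.

3418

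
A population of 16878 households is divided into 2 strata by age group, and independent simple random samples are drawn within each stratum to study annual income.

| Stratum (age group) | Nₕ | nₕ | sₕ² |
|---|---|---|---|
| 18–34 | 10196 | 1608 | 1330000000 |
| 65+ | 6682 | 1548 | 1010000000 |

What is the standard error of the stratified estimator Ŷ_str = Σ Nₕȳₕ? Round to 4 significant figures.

Var(Ŷ_str) = Σₕ Nₕ²(1 − fₕ)sₕ²/nₕ.
18–34: 10196²·(1 − 1608/10196)·1330000000/1608 = 7.2424826 × 10^13.
65+: 6682²·(1 − 1548/6682)·1010000000/1548 = 2.2382714 × 10^13.
Sum = 9.480754 × 10^13.
SE = √(9.480754 × 10^13) = 9.737 × 10^6.

9.737 × 10^6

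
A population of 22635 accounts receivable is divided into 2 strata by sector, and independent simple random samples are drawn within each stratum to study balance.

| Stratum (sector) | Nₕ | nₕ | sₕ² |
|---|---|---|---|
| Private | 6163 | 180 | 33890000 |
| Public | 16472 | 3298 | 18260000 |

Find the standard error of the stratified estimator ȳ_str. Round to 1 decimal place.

Var(ȳ_str) = Σₕ Wₕ²(1 − fₕ)sₕ²/nₕ with Wₕ = Nₕ/N, N = 22635.
Private: Wₕ = 0.27227745; term = 0.27227745²·(1 − 0.02920656)·33890000/180 = 13550.31.
Public: Wₕ = 0.72772255; term = 0.72772255²·(1 − 0.20021855)·18260000/3298 = 2345.0555.
Sum = 15895.366.
SE = √(15895.366) = 126.1.

126.1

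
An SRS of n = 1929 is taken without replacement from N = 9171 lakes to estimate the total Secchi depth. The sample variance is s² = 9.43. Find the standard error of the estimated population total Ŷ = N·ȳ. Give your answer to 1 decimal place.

569.8

Var(Ŷ) = N²·Var(ȳ) = N²·(1 − n/N)·s²/n.
f = 1929/9171 = 0.21033693; Var(ȳ) = 0.78966307·9.43/1929 = 0.0038603021.
Var(Ŷ) = 9171² · 0.0038603021 = 324679.36.
SE(Ŷ) = √(324679.36) = 569.8.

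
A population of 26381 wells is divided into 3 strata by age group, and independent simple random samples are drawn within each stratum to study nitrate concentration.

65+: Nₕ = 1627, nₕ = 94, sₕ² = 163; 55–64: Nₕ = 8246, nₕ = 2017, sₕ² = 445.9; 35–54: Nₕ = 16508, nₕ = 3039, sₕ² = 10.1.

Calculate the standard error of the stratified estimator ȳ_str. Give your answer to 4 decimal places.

Var(ȳ_str) = Σₕ Wₕ²(1 − fₕ)sₕ²/nₕ with Wₕ = Nₕ/N, N = 26381.
65+: Wₕ = 0.06167317; term = 0.06167317²·(1 − 0.05777505)·163/94 = 0.0062145109.
55–64: Wₕ = 0.31257344; term = 0.31257344²·(1 − 0.24460344)·445.9/2017 = 0.016315888.
35–54: Wₕ = 0.62575338; term = 0.62575338²·(1 − 0.18409256)·10.1/3039 = 0.0010617884.
Sum = 0.023592187.
SE = √(0.023592187) = 0.1536.

0.1536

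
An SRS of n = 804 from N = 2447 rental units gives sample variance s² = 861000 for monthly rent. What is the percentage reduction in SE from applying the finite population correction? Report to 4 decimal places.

f = n/N = 804/2447 = 0.32856559.
SE_no-fpc = √(s²/n) = 32.72454; SE_fpc = √((1−f)s²/n) = 26.814849.
Ratio = √(1−f) = 0.81941101. Reduction = 100·(1 − 0.81941101) = 18.0589%.

18.0589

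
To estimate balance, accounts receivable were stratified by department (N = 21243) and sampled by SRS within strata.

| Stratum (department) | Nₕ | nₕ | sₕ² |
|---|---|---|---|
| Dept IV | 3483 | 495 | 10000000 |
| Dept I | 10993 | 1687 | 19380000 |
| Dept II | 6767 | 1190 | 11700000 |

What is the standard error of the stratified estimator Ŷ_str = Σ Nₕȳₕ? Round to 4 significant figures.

1.325 × 10^6

Var(Ŷ_str) = Σₕ Nₕ²(1 − fₕ)sₕ²/nₕ.
Dept IV: 3483²·(1 − 495/3483)·10000000/495 = 2.1024655 × 10^11.
Dept I: 10993²·(1 − 1687/10993)·19380000/1687 = 1.1752167 × 10^12.
Dept II: 6767²·(1 − 1190/6767)·11700000/1190 = 3.7105281 × 10^11.
Sum = 1.7565161 × 10^12.
SE = √(1.7565161 × 10^12) = 1.325 × 10^6.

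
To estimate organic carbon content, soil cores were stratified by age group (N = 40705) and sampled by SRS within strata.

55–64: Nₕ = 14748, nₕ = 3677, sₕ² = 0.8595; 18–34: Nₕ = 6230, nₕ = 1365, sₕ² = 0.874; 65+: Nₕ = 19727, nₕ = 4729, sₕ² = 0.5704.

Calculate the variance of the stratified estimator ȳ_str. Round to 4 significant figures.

5.629 × 10^-5

Var(ȳ_str) = Σₕ Wₕ²(1 − fₕ)sₕ²/nₕ with Wₕ = Nₕ/N, N = 40705.
55–64: Wₕ = 0.36231421; term = 0.36231421²·(1 − 0.24932194)·0.8595/3677 = 2.303439 × 10^-5.
18–34: Wₕ = 0.15305245; term = 0.15305245²·(1 − 0.21910112)·0.874/1365 = 1.1712623 × 10^-5.
65+: Wₕ = 0.48463334; term = 0.48463334²·(1 − 0.23972221)·0.5704/4729 = 2.1538184 × 10^-5.
Sum = 5.6285197 × 10^-5.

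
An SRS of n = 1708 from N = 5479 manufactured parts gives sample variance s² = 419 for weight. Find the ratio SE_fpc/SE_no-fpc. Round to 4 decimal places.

f = n/N = 1708/5479 = 0.31173572.
SE_no-fpc = √(s²/n) = 0.49529401; SE_fpc = √((1−f)s²/n) = 0.41090431.
Ratio = √(1−f) = 0.82961695.

0.8296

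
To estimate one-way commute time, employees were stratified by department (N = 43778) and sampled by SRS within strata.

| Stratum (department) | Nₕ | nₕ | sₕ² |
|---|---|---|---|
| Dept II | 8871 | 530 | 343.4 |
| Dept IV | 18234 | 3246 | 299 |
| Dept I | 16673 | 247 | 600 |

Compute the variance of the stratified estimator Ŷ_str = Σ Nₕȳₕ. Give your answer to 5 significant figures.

7.3839 × 10^8

Var(Ŷ_str) = Σₕ Nₕ²(1 − fₕ)sₕ²/nₕ.
Dept II: 8871²·(1 − 530/8871)·343.4/530 = 4.7941887 × 10^7.
Dept IV: 18234²·(1 − 3246/18234)·299/3246 = 2.5173773 × 10^7.
Dept I: 16673²·(1 − 247/16673)·600/247 = 6.6527295 × 10^8.
Sum = 7.3838861 × 10^8.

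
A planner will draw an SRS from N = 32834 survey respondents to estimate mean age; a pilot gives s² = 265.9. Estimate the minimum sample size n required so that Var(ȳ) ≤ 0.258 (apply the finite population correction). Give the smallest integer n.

1000

Without fpc, n₀ = s²/D = 265.9/0.258 = 1030.6202.
With fpc, (1 − n/N)·s²/n ≤ D requires n ≥ n₀/(1 + n₀/N) = 1030.6202/(1 + 1030.6202/32834) = 999.2548.
Rounding up, n = 1000.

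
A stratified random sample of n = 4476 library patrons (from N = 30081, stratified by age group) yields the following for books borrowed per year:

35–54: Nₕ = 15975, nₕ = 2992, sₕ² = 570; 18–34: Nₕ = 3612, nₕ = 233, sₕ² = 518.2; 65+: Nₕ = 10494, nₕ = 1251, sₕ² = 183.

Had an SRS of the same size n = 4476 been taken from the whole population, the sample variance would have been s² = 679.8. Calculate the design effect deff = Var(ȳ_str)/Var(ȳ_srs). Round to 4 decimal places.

Var(ȳ_str) = Σ Wₕ²(1−fₕ)sₕ²/nₕ with Wₕ = Nₕ/30081:
  35–54: (15975/30081)²·(1−2992/15975)·570/2992 = 0.043666125
  18–34: (3612/30081)²·(1−233/3612)·518.2/233 = 0.02999804
  65+: (10494/30081)²·(1−1251/10494)·183/1251 = 0.015680621
  → Var(ȳ_str) = 0.089344786.
Var(ȳ_srs) = (1 − 4476/30081)·679.8/4476 = 0.12927769.
deff = 0.089344786 / 0.12927769 = 0.6911.

0.6911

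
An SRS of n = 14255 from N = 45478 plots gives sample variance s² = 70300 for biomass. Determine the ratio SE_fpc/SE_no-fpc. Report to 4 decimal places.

0.8286

f = n/N = 14255/45478 = 0.31344826.
SE_no-fpc = √(s²/n) = 2.2207213; SE_fpc = √((1−f)s²/n) = 1.8400545.
Ratio = √(1−f) = 0.82858418.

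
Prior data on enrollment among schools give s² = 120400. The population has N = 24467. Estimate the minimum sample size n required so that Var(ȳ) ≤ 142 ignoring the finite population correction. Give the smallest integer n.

Without fpc, n₀ = s²/D = 120400/142 = 847.8873.
Rounding up, n = 848.

848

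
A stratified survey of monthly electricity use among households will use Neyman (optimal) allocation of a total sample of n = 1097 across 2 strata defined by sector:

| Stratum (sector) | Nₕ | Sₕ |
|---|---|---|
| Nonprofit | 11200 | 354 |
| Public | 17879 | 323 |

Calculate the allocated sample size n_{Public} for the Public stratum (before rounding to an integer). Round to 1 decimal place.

Neyman allocation: nₕ = n·NₕSₕ / Σⱼ NⱼSⱼ.
Σ NⱼSⱼ = 11200·354 + 17879·323 = 9.739717 × 10^6.
n_{Public} = 1097·17879·323 / (9.739717 × 10^6) = 650.4.

650.4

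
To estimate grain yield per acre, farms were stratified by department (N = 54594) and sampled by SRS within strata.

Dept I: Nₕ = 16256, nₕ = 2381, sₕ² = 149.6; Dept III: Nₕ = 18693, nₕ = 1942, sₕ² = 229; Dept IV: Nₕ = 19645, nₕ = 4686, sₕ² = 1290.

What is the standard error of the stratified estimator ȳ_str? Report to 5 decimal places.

0.21044

Var(ȳ_str) = Σₕ Wₕ²(1 − fₕ)sₕ²/nₕ with Wₕ = Nₕ/N, N = 54594.
Dept I: Wₕ = 0.29776166; term = 0.29776166²·(1 − 0.14646900)·149.6/2381 = 0.0047547649.
Dept III: Wₕ = 0.34240026; term = 0.34240026²·(1 − 0.10388916)·229/1942 = 0.012388427.
Dept IV: Wₕ = 0.35983808; term = 0.35983808²·(1 − 0.23853398)·1290/4686 = 0.027142646.
Sum = 0.044285838.
SE = √(0.044285838) = 0.21044.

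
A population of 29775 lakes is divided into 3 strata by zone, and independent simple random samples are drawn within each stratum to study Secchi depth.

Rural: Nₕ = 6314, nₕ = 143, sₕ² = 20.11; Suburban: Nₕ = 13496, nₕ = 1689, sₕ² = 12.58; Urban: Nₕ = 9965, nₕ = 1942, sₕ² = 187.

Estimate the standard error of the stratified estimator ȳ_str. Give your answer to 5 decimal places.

Var(ȳ_str) = Σₕ Wₕ²(1 − fₕ)sₕ²/nₕ with Wₕ = Nₕ/N, N = 29775.
Rural: Wₕ = 0.21205709; term = 0.21205709²·(1 − 0.02264808)·20.11/143 = 0.0061806282.
Suburban: Wₕ = 0.45326616; term = 0.45326616²·(1 − 0.12514819)·12.58/1689 = 0.0013387272.
Urban: Wₕ = 0.33467674; term = 0.33467674²·(1 − 0.19488209)·187/1942 = 0.0086836625.
Sum = 0.016203018.
SE = √(0.016203018) = 0.12729.

0.12729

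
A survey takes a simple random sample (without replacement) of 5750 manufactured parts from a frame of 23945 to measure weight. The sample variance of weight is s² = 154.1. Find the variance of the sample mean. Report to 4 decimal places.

0.0204

Under SRS without replacement, Var(ȳ) = (1 − f)·s²/n with f = n/N = 5750/23945 = 0.24013364.
Var(ȳ) = (1 − 0.24013364)·154.1/5750 = 0.75986636·0.0268 = 0.020364418.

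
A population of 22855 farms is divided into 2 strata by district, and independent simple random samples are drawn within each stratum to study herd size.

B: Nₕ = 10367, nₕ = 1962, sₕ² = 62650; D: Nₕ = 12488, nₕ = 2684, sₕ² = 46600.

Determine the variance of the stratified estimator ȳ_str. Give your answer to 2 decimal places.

Var(ȳ_str) = Σₕ Wₕ²(1 − fₕ)sₕ²/nₕ with Wₕ = Nₕ/N, N = 22855.
B: Wₕ = 0.45359877; term = 0.45359877²·(1 − 0.18925436)·62650/1962 = 5.3266043.
D: Wₕ = 0.54640123; term = 0.54640123²·(1 − 0.21492633)·46600/2684 = 4.0694634.
Sum = 9.3960677.

9.40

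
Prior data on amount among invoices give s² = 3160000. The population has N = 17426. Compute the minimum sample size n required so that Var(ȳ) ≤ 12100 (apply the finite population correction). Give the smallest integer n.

258

Without fpc, n₀ = s²/D = 3160000/12100 = 261.1570.
With fpc, (1 − n/N)·s²/n ≤ D requires n ≥ n₀/(1 + n₀/N) = 261.1570/(1 + 261.1570/17426) = 257.3009.
Rounding up, n = 258.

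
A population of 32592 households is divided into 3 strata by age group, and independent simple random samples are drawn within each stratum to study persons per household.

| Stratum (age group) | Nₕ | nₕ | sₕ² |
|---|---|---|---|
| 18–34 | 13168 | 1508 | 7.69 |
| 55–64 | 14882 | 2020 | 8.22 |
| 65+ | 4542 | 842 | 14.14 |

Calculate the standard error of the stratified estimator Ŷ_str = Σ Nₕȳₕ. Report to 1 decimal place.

1358.0

Var(Ŷ_str) = Σₕ Nₕ²(1 − fₕ)sₕ²/nₕ.
18–34: 13168²·(1 − 1508/13168)·7.69/1508 = 782966.84.
55–64: 14882²·(1 − 2020/14882)·8.22/2020 = 778915.33.
65+: 4542²·(1 − 842/4542)·14.14/842 = 282218.95.
Sum = 1.8441011 × 10^6.
SE = √(1.8441011 × 10^6) = 1358.0.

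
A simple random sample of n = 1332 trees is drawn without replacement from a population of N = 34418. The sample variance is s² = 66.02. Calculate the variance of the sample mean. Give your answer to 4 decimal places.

0.0476

Under SRS without replacement, Var(ȳ) = (1 − f)·s²/n with f = n/N = 1332/34418 = 0.03870068.
Var(ȳ) = (1 − 0.03870068)·66.02/1332 = 0.96129932·0.049564565 = 0.047646382.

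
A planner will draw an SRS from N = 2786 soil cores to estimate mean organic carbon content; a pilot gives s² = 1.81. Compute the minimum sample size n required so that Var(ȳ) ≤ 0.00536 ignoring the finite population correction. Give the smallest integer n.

338

Without fpc, n₀ = s²/D = 1.81/0.00536 = 337.6866.
Rounding up, n = 338.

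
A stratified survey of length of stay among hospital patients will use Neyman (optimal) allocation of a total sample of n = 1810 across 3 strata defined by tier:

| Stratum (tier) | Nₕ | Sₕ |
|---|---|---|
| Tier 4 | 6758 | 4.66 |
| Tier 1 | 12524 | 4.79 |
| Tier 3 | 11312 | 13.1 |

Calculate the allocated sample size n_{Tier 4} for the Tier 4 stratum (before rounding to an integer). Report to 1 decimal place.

237.8

Neyman allocation: nₕ = n·NₕSₕ / Σⱼ NⱼSⱼ.
Σ NⱼSⱼ = 6758·4.66 + 12524·4.79 + 11312·13.1 = 239669.44.
n_{Tier 4} = 1810·6758·4.66 / 239669.44 = 237.8.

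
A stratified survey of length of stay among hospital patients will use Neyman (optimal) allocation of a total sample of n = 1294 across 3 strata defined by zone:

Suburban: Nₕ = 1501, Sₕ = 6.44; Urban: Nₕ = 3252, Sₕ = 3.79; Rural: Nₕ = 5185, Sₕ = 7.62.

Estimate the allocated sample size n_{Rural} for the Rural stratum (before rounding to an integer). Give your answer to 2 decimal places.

831.29

Neyman allocation: nₕ = n·NₕSₕ / Σⱼ NⱼSⱼ.
Σ NⱼSⱼ = 1501·6.44 + 3252·3.79 + 5185·7.62 = 61501.22.
n_{Rural} = 1294·5185·7.62 / 61501.22 = 831.29.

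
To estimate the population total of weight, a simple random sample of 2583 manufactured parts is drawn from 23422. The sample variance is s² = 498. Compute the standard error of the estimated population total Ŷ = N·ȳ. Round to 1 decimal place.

9700.7

Var(Ŷ) = N²·Var(ȳ) = N²·(1 − n/N)·s²/n.
f = 2583/23422 = 0.11028093; Var(ȳ) = 0.88971907·498/2583 = 0.17153701.
Var(Ŷ) = 23422² · 0.17153701 = 9.4103503 × 10^7.
SE(Ŷ) = √(9.4103503 × 10^7) = 9700.7.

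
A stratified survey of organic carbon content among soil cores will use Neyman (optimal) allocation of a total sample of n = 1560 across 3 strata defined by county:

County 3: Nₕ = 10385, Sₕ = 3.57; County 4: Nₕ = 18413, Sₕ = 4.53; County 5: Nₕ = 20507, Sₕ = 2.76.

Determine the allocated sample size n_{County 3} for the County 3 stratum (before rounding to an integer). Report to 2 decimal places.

Neyman allocation: nₕ = n·NₕSₕ / Σⱼ NⱼSⱼ.
Σ NⱼSⱼ = 10385·3.57 + 18413·4.53 + 20507·2.76 = 177084.66.
n_{County 3} = 1560·10385·3.57 / 177084.66 = 326.60.

326.60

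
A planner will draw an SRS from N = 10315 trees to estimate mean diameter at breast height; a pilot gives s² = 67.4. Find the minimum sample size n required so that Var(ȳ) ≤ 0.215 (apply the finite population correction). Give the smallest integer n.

Without fpc, n₀ = s²/D = 67.4/0.215 = 313.4884.
With fpc, (1 − n/N)·s²/n ≤ D requires n ≥ n₀/(1 + n₀/N) = 313.4884/(1 + 313.4884/10315) = 304.2420.
Rounding up, n = 305.

305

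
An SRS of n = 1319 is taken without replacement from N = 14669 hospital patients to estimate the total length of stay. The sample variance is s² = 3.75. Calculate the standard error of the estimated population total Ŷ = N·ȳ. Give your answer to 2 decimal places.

746.16

Var(Ŷ) = N²·Var(ȳ) = N²·(1 − n/N)·s²/n.
f = 1319/14669 = 0.08991751; Var(ȳ) = 0.91008249·3.75/1319 = 0.0025874218.
Var(Ŷ) = 14669² · 0.0025874218 = 556760.29.
SE(Ŷ) = √(556760.29) = 746.16.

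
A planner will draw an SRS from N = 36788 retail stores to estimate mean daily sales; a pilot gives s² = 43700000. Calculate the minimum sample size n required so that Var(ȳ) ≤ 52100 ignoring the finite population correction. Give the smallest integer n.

839

Without fpc, n₀ = s²/D = 43700000/52100 = 838.7716.
Rounding up, n = 839.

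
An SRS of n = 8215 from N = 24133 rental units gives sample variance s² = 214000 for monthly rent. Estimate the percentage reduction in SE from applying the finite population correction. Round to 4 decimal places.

f = n/N = 8215/24133 = 0.34040525.
SE_no-fpc = √(s²/n) = 5.1039111; SE_fpc = √((1−f)s²/n) = 4.1451638.
Ratio = √(1−f) = 0.81215439. Reduction = 100·(1 − 0.81215439) = 18.7846%.

18.7846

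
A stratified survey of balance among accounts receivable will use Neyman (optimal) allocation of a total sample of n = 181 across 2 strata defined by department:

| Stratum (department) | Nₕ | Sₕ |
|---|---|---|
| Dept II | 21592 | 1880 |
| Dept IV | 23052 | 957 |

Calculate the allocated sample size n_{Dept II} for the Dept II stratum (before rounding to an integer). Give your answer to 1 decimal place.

117.3

Neyman allocation: nₕ = n·NₕSₕ / Σⱼ NⱼSⱼ.
Σ NⱼSⱼ = 21592·1880 + 23052·957 = 6.2653724 × 10^7.
n_{Dept II} = 181·21592·1880 / (6.2653724 × 10^7) = 117.3.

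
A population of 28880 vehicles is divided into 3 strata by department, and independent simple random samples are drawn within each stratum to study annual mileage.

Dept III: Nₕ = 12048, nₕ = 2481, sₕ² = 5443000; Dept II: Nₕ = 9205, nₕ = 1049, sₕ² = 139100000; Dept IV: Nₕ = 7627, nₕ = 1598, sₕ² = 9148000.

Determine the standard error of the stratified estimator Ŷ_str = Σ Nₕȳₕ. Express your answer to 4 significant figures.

3.236 × 10^6

Var(Ŷ_str) = Σₕ Nₕ²(1 − fₕ)sₕ²/nₕ.
Dept III: 12048²·(1 − 2481/12048)·5443000/2481 = 2.5287291 × 10^11.
Dept II: 9205²·(1 − 1049/9205)·139100000/1049 = 9.955261 × 10^12.
Dept IV: 7627²·(1 − 1598/7627)·9148000/1598 = 2.632379 × 10^11.
Sum = 1.0471372 × 10^13.
SE = √(1.0471372 × 10^13) = 3.236 × 10^6.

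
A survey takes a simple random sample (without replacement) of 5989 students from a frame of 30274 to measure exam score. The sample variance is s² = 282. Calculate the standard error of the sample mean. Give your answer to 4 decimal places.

Under SRS without replacement, Var(ȳ) = (1 − f)·s²/n with f = n/N = 5989/30274 = 0.19782652.
Var(ȳ) = (1 − 0.19782652)·282/5989 = 0.80217348·0.047086325 = 0.037771401.
SE(ȳ) = √(0.037771401) = 0.1943.

0.1943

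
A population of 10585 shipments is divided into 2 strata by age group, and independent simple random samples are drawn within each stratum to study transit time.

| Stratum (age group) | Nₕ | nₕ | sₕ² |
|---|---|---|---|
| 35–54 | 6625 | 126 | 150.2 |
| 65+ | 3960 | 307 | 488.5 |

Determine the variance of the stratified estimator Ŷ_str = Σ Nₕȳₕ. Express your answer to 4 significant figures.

7.434 × 10^7

Var(Ŷ_str) = Σₕ Nₕ²(1 − fₕ)sₕ²/nₕ.
35–54: 6625²·(1 − 126/6625)·150.2/126 = 5.1325337 × 10^7.
65+: 3960²·(1 − 307/3960)·488.5/307 = 2.3018184 × 10^7.
Sum = 7.4343521 × 10^7.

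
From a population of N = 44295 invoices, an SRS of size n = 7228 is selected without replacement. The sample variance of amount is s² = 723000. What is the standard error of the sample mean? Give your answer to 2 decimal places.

9.15

Under SRS without replacement, Var(ȳ) = (1 − f)·s²/n with f = n/N = 7228/44295 = 0.16317869.
Var(ȳ) = (1 − 0.16317869)·723000/7228 = 0.83682131·100.02767 = 83.705286.
SE(ȳ) = √(83.705286) = 9.15.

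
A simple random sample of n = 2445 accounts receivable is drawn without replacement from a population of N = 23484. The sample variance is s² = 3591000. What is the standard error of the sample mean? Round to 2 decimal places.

36.27

Under SRS without replacement, Var(ȳ) = (1 − f)·s²/n with f = n/N = 2445/23484 = 0.10411344.
Var(ȳ) = (1 − 0.10411344)·3591000/2445 = 0.89588656·1468.7117 = 1315.799.
SE(ȳ) = √(1315.799) = 36.27.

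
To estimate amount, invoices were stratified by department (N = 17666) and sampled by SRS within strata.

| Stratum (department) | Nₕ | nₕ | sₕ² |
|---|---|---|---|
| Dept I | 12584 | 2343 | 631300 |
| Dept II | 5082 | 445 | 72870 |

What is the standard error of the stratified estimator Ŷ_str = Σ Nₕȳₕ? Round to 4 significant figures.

Var(Ŷ_str) = Σₕ Nₕ²(1 − fₕ)sₕ²/nₕ.
Dept I: 12584²·(1 − 2343/12584)·631300/2343 = 3.4723587 × 10^10.
Dept II: 5082²·(1 − 445/5082)·72870/445 = 3.8588733 × 10^9.
Sum = 3.858246 × 10^10.
SE = √(3.858246 × 10^10) = 196400.

196400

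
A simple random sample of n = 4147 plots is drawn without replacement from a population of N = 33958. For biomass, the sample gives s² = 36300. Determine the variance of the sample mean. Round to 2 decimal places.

7.68

Under SRS without replacement, Var(ȳ) = (1 − f)·s²/n with f = n/N = 4147/33958 = 0.12212144.
Var(ȳ) = (1 − 0.12212144)·36300/4147 = 0.87787856·8.7533156 = 7.6843481.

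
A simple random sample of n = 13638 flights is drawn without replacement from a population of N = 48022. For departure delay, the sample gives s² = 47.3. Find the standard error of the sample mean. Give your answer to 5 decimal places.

Under SRS without replacement, Var(ȳ) = (1 − f)·s²/n with f = n/N = 13638/48022 = 0.28399484.
Var(ȳ) = (1 − 0.28399484)·47.3/13638 = 0.71600516·0.0034682505 = 0.0024832853.
SE(ȳ) = √(0.0024832853) = 0.04983.

0.04983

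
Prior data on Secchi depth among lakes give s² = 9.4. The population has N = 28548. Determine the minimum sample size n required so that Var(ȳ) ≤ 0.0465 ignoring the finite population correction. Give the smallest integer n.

203

Without fpc, n₀ = s²/D = 9.4/0.0465 = 202.1505.
Rounding up, n = 203.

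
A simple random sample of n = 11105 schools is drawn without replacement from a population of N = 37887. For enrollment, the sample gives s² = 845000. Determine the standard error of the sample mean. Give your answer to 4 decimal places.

Under SRS without replacement, Var(ȳ) = (1 − f)·s²/n with f = n/N = 11105/37887 = 0.29310845.
Var(ȳ) = (1 − 0.29310845)·845000/11105 = 0.70689155·76.091851 = 53.788686.
SE(ȳ) = √(53.788686) = 7.3341.

7.3341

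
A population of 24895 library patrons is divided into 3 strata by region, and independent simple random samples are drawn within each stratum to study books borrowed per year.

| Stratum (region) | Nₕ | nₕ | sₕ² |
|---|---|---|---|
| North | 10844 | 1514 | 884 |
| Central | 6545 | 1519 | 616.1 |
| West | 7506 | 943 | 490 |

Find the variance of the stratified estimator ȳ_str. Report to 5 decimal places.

Var(ȳ_str) = Σₕ Wₕ²(1 − fₕ)sₕ²/nₕ with Wₕ = Nₕ/N, N = 24895.
North: Wₕ = 0.43558948; term = 0.43558948²·(1 − 0.13961638)·884/1514 = 0.09531764.
Central: Wₕ = 0.26290420; term = 0.26290420²·(1 − 0.23208556)·616.1/1519 = 0.021527882.
West: Wₕ = 0.30150633; term = 0.30150633²·(1 − 0.12563283)·490/943 = 0.041302001.
Sum = 0.15814752.

0.15815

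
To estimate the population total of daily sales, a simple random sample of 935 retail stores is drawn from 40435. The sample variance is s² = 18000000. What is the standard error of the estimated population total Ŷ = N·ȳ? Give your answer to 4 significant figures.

Var(Ŷ) = N²·Var(ȳ) = N²·(1 − n/N)·s²/n.
f = 935/40435 = 0.02312353; Var(ȳ) = 0.97687647·18000000/935 = 18806.178.
Var(Ŷ) = 40435² · 18806.178 = 3.0747898 × 10^13.
SE(Ŷ) = √(3.0747898 × 10^13) = 5.545 × 10^6.

5.545 × 10^6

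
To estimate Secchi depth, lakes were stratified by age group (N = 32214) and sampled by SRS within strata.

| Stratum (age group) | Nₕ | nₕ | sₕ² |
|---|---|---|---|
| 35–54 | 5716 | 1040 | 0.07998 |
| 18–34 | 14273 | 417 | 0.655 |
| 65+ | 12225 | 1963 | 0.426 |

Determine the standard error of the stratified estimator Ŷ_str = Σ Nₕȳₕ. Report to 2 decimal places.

Var(Ŷ_str) = Σₕ Nₕ²(1 − fₕ)sₕ²/nₕ.
35–54: 5716²·(1 − 1040/5716)·0.07998/1040 = 2055.4872.
18–34: 14273²·(1 − 417/14273)·0.655/417 = 310640.72.
65+: 12225²·(1 − 1963/12225)·0.426/1963 = 27225.144.
Sum = 339921.35.
SE = √(339921.35) = 583.03.

583.03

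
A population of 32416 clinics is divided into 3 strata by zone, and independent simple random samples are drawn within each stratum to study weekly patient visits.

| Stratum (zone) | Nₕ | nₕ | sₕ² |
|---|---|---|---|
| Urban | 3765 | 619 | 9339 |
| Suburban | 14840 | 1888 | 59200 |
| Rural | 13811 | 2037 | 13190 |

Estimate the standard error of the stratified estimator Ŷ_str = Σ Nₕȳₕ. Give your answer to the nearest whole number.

Var(Ŷ_str) = Σₕ Nₕ²(1 − fₕ)sₕ²/nₕ.
Urban: 3765²·(1 − 619/3765)·9339/619 = 1.7870365 × 10^8.
Suburban: 14840²·(1 − 1888/14840)·59200/1888 = 6.026851 × 10^9.
Rural: 13811²·(1 − 2037/13811)·13190/2037 = 1.0529383 × 10^9.
Sum = 7.258493 × 10^9.
SE = √(7.258493 × 10^9) = 85197.

85197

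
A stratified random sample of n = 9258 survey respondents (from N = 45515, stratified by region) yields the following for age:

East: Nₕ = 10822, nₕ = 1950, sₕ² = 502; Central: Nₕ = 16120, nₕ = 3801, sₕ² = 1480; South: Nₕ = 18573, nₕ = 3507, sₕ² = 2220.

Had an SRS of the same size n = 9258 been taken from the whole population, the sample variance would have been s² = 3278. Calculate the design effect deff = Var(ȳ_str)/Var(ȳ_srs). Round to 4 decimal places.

Var(ȳ_str) = Σ Wₕ²(1−fₕ)sₕ²/nₕ with Wₕ = Nₕ/45515:
  East: (10822/45515)²·(1−1950/10822)·502/1950 = 0.011931336
  Central: (16120/45515)²·(1−3801/16120)·1480/3801 = 0.037324607
  South: (18573/45515)²·(1−3507/18573)·2220/3507 = 0.085504336
  → Var(ȳ_str) = 0.13476028.
Var(ȳ_srs) = (1 − 9258/45515)·3278/9258 = 0.28205194.
deff = 0.13476028 / 0.28205194 = 0.4778.

0.4778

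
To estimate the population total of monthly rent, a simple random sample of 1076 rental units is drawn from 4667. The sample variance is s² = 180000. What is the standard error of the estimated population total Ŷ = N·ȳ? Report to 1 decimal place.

52948.9

Var(Ŷ) = N²·Var(ȳ) = N²·(1 − n/N)·s²/n.
f = 1076/4667 = 0.23055496; Var(ȳ) = 0.76944504·180000/1076 = 128.71757.
Var(Ŷ) = 4667² · 128.71757 = 2.8035831 × 10^9.
SE(Ŷ) = √(2.8035831 × 10^9) = 52948.9.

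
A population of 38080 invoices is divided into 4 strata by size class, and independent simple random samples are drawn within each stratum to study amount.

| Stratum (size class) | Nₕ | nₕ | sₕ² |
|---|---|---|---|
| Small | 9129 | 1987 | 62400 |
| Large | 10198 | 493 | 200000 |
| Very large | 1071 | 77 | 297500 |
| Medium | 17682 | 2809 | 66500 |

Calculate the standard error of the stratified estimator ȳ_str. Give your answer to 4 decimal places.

6.0192

Var(ȳ_str) = Σₕ Wₕ²(1 − fₕ)sₕ²/nₕ with Wₕ = Nₕ/N, N = 38080.
Small: Wₕ = 0.23973214; term = 0.23973214²·(1 − 0.21765801)·62400/1987 = 1.4120039.
Large: Wₕ = 0.26780462; term = 0.26780462²·(1 − 0.04834281)·200000/493 = 27.68852.
Very large: Wₕ = 0.02812500; term = 0.02812500²·(1 − 0.07189542)·297500/77 = 2.8364702.
Medium: Wₕ = 0.46433824; term = 0.46433824²·(1 − 0.15886212)·66500/2809 = 4.2934459.
Sum = 36.23044.
SE = √(36.23044) = 6.0192.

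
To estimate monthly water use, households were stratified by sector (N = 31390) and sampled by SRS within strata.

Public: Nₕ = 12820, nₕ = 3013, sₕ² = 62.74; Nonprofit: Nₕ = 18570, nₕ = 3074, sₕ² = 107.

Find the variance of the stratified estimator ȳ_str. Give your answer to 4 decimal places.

Var(ȳ_str) = Σₕ Wₕ²(1 − fₕ)sₕ²/nₕ with Wₕ = Nₕ/N, N = 31390.
Public: Wₕ = 0.40841032; term = 0.40841032²·(1 − 0.23502340)·62.74/3013 = 0.0026569718.
Nonprofit: Wₕ = 0.59158968; term = 0.59158968²·(1 − 0.16553581)·107/3074 = 0.010165501.
Sum = 0.012822473.

0.0128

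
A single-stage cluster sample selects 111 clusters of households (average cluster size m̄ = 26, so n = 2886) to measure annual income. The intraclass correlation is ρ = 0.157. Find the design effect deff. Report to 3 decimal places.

deff = 1 + (26 − 1)·0.157 = 1 + 3.925 = 4.925.

4.925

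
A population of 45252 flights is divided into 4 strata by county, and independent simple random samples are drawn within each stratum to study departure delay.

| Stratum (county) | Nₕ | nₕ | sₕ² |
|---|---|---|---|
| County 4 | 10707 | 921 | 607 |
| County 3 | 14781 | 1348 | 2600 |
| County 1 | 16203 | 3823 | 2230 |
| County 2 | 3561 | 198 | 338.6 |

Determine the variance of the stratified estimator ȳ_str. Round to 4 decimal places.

Var(ȳ_str) = Σₕ Wₕ²(1 − fₕ)sₕ²/nₕ with Wₕ = Nₕ/N, N = 45252.
County 4: Wₕ = 0.23660833; term = 0.23660833²·(1 − 0.08601849)·607/921 = 0.033723025.
County 3: Wₕ = 0.32663750; term = 0.32663750²·(1 − 0.09119816)·2600/1348 = 0.18701857.
County 1: Wₕ = 0.35806152; term = 0.35806152²·(1 − 0.23594396)·2230/3823 = 0.057140112.
County 2: Wₕ = 0.07869265; term = 0.07869265²·(1 − 0.05560236)·338.6/198 = 0.010001037.
Sum = 0.28788274.

0.2879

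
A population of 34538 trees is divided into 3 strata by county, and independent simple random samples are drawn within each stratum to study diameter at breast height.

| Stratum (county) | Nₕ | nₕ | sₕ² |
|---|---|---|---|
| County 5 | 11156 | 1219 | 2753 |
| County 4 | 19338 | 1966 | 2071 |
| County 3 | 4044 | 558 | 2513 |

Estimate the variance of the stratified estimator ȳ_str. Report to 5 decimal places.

0.55977

Var(ȳ_str) = Σₕ Wₕ²(1 − fₕ)sₕ²/nₕ with Wₕ = Nₕ/N, N = 34538.
County 5: Wₕ = 0.32300654; term = 0.32300654²·(1 − 0.10926856)·2753/1219 = 0.20988042.
County 4: Wₕ = 0.55990503; term = 0.55990503²·(1 − 0.10166512)·2071/1966 = 0.29666314.
County 3: Wₕ = 0.11708842; term = 0.11708842²·(1 − 0.13798220)·2513/558 = 0.05322338.
Sum = 0.55976694.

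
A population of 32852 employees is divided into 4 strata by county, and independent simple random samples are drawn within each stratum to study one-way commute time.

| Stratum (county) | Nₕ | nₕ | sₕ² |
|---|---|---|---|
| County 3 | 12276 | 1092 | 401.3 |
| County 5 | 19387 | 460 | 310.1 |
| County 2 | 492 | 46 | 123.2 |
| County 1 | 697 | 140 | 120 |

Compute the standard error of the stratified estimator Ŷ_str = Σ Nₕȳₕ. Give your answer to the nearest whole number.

17284

Var(Ŷ_str) = Σₕ Nₕ²(1 − fₕ)sₕ²/nₕ.
County 3: 12276²·(1 − 1092/12276)·401.3/1092 = 5.0454576 × 10^7.
County 5: 19387²·(1 − 460/19387)·310.1/460 = 2.473639 × 10^8.
County 2: 492²·(1 − 46/492)·123.2/46 = 587696.14.
County 1: 697²·(1 − 140/697)·120/140 = 332767.71.
Sum = 2.9873894 × 10^8.
SE = √(2.9873894 × 10^8) = 17284.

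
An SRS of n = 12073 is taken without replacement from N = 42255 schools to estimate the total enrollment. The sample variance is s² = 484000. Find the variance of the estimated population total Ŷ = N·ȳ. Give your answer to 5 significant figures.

Var(Ŷ) = N²·Var(ȳ) = N²·(1 − n/N)·s²/n.
f = 12073/42255 = 0.28571767; Var(ȳ) = 0.71428233·484000/12073 = 28.63519.
Var(Ŷ) = 42255² · 28.63519 = 5.1127703 × 10^10.

5.1128 × 10^10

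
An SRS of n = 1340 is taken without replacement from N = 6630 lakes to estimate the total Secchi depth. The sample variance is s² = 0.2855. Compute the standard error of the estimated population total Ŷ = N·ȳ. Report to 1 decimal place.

Var(Ŷ) = N²·Var(ȳ) = N²·(1 − n/N)·s²/n.
f = 1340/6630 = 0.20211161; Var(ȳ) = 0.79788839·0.2855/1340 = 1.6999786 × 10^-4.
Var(Ŷ) = 6630² · (1.6999786 × 10^-4) = 7472.5789.
SE(Ŷ) = √(7472.5789) = 86.4.

86.4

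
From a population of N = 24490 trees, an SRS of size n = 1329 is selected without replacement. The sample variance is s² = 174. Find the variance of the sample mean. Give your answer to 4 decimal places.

Under SRS without replacement, Var(ȳ) = (1 − f)·s²/n with f = n/N = 1329/24490 = 0.05426705.
Var(ȳ) = (1 − 0.05426705)·174/1329 = 0.94573295·0.13092551 = 0.12382057.

0.1238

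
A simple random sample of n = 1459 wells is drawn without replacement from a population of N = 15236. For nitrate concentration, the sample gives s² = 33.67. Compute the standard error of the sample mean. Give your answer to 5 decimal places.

0.14446

Under SRS without replacement, Var(ȳ) = (1 − f)·s²/n with f = n/N = 1459/15236 = 0.09576004.
Var(ȳ) = (1 − 0.09576004)·33.67/1459 = 0.90423996·0.02307745 = 0.020867553.
SE(ȳ) = √(0.020867553) = 0.14446.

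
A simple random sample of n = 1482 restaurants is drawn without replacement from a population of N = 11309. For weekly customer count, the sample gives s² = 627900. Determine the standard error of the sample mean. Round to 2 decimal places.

Under SRS without replacement, Var(ȳ) = (1 − f)·s²/n with f = n/N = 1482/11309 = 0.13104607.
Var(ȳ) = (1 − 0.13104607)·627900/1482 = 0.86895393·423.68421 = 368.16206.
SE(ȳ) = √(368.16206) = 19.19.

19.19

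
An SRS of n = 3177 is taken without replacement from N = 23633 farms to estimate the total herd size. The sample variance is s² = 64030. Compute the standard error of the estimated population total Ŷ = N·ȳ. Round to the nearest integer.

Var(Ŷ) = N²·Var(ȳ) = N²·(1 − n/N)·s²/n.
f = 3177/23633 = 0.13443067; Var(ȳ) = 0.86556933·64030/3177 = 17.444886.
Var(Ŷ) = 23633² · 17.444886 = 9.7432949 × 10^9.
SE(Ŷ) = √(9.7432949 × 10^9) = 98708.

98708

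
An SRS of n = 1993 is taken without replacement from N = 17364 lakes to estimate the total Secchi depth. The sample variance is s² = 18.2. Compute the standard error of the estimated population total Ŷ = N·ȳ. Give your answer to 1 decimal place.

Var(Ŷ) = N²·Var(ȳ) = N²·(1 − n/N)·s²/n.
f = 1993/17364 = 0.11477770; Var(ȳ) = 0.88522230·18.2/1993 = 0.0080838163.
Var(Ŷ) = 17364² · 0.0080838163 = 2.4373393 × 10^6.
SE(Ŷ) = √(2.4373393 × 10^6) = 1561.2.

1561.2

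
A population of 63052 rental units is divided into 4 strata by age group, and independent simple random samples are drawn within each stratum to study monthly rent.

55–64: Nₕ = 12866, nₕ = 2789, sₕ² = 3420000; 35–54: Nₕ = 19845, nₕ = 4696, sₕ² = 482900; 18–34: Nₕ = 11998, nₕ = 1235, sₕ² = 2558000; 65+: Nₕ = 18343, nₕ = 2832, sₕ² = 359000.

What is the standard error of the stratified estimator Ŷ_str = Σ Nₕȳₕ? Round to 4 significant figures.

702400

Var(Ŷ_str) = Σₕ Nₕ²(1 − fₕ)sₕ²/nₕ.
55–64: 12866²·(1 − 2789/12866)·3420000/2789 = 1.5898363 × 10^11.
35–54: 19845²·(1 − 4696/19845)·482900/4696 = 3.0914639 × 10^10.
18–34: 11998²·(1 − 1235/11998)·2558000/1235 = 2.6747043 × 10^11.
65+: 18343²·(1 − 2832/18343)·359000/2832 = 3.6067112 × 10^10.
Sum = 4.9343581 × 10^11.
SE = √(4.9343581 × 10^11) = 702400.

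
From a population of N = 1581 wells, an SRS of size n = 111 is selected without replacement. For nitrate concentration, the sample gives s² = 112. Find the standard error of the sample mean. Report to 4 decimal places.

Under SRS without replacement, Var(ȳ) = (1 − f)·s²/n with f = n/N = 111/1581 = 0.07020873.
Var(ȳ) = (1 − 0.07020873)·112/111 = 0.92979127·1.009009 = 0.93816777.
SE(ȳ) = √(0.93816777) = 0.9686.

0.9686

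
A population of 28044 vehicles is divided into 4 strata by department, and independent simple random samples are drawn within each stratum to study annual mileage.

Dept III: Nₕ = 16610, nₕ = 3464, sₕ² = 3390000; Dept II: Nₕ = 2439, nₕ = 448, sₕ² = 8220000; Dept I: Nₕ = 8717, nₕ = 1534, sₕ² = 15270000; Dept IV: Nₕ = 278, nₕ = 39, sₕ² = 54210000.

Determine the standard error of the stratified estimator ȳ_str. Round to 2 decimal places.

Var(ȳ_str) = Σₕ Wₕ²(1 − fₕ)sₕ²/nₕ with Wₕ = Nₕ/N, N = 28044.
Dept III: Wₕ = 0.59228355; term = 0.59228355²·(1 − 0.20854907)·3390000/3464 = 271.70971.
Dept II: Wₕ = 0.08697047; term = 0.08697047²·(1 − 0.18368184)·8220000/448 = 113.2914.
Dept I: Wₕ = 0.31083298; term = 0.31083298²·(1 − 0.17597797)·15270000/1534 = 792.51351.
Dept IV: Wₕ = 0.00991299; term = 0.00991299²·(1 − 0.14028777)·54210000/39 = 117.4296.
Sum = 1294.9442.
SE = √(1294.9442) = 35.99.

35.99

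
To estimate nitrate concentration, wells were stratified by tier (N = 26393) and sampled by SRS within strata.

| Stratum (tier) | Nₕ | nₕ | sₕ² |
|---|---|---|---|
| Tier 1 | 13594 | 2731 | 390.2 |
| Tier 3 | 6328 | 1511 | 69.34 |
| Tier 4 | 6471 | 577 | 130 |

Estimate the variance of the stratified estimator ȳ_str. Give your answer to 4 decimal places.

Var(ȳ_str) = Σₕ Wₕ²(1 − fₕ)sₕ²/nₕ with Wₕ = Nₕ/N, N = 26393.
Tier 1: Wₕ = 0.51506081; term = 0.51506081²·(1 − 0.20089745)·390.2/2731 = 0.030289011.
Tier 3: Wₕ = 0.23976054; term = 0.23976054²·(1 − 0.23878003)·69.34/1511 = 0.0020080983.
Tier 4: Wₕ = 0.24517865; term = 0.24517865²·(1 − 0.08916705)·130/577 = 0.01233592.
Sum = 0.044633029.

0.0446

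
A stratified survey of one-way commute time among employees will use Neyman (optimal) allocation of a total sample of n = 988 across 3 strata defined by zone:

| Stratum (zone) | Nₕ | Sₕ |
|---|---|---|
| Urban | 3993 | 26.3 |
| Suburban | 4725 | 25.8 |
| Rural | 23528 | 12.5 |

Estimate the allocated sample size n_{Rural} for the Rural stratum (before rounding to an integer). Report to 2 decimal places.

Neyman allocation: nₕ = n·NₕSₕ / Σⱼ NⱼSⱼ.
Σ NⱼSⱼ = 3993·26.3 + 4725·25.8 + 23528·12.5 = 521020.9.
n_{Rural} = 988·23528·12.5 / 521020.9 = 557.70.

557.70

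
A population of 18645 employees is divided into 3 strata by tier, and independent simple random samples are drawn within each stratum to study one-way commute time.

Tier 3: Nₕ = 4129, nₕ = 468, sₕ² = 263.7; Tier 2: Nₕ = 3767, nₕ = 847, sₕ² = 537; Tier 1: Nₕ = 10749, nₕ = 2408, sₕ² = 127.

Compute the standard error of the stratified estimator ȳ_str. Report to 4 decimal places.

0.2412

Var(ȳ_str) = Σₕ Wₕ²(1 − fₕ)sₕ²/nₕ with Wₕ = Nₕ/N, N = 18645.
Tier 3: Wₕ = 0.22145347; term = 0.22145347²·(1 − 0.11334464)·263.7/468 = 0.024501017.
Tier 2: Wₕ = 0.20203808; term = 0.20203808²·(1 − 0.22484736)·537/847 = 0.02006063.
Tier 1: Wₕ = 0.57650845; term = 0.57650845²·(1 − 0.22402084)·127/2408 = 0.013602184.
Sum = 0.058163831.
SE = √(0.058163831) = 0.2412.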